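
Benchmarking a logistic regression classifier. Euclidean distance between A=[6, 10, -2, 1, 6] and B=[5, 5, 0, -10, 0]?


d = √((6-5)² + (10-5)² + (-2-0)² + (1+ 10)² + (6-0)²)
  = √(1 + 25 + 4 + 121 + 36)
  = √187 = 13.6748

13.6748


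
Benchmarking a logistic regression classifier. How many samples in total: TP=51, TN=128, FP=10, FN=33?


Total = TP + TN + FP + FN
= 51 + 128 + 10 + 33
= 222
(Predicted positive: 61, predicted negative: 161)

222


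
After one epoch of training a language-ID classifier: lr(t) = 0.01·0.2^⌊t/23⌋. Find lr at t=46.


n_drops = ⌊46/23⌋ = 2
lr = 0.01·0.2^2 = 0.01·0.04 = 0.0004

0.0004


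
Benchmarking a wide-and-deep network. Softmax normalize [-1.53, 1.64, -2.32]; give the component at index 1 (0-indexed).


Exponentials: e^-1.53=0.2165, e^1.64=5.1552, e^-2.32=0.0983
Sum = 5.47
Softmax = [0.0396, 0.9424, 0.018]
p[1] = 5.1552/5.47 = 0.9424

0.9424


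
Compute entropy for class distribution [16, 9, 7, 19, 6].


Probabilities: [16/57, 9/57, 7/57, 19/57, 6/57] ≈ [0.2807, 0.1579, 0.1228, 0.3333, 0.1053]
H = -((16/57)·log₂(16/57) + (9/57)·log₂(9/57) + (7/57)·log₂(7/57) + (19/57)·log₂(19/57) + (6/57)·log₂(6/57))
  = 2.1767 bits

2.1767 bits


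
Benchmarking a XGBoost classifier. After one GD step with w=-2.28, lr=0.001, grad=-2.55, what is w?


w_new = w - α·∇
= -2.28 - 0.001·-2.55
= -2.28 + 0.00255
= -2.27745

-2.27745


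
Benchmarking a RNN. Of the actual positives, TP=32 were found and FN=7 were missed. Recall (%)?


Recall = TP/(TP+FN)
= 32/(32+7)
= 32/39 = 82.05%

82.05%


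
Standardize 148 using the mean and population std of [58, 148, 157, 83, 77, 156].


μ = 113.1667, σ = 41.2933
z = (148 - 113.1667)/41.2933 = 0.8436

0.8436


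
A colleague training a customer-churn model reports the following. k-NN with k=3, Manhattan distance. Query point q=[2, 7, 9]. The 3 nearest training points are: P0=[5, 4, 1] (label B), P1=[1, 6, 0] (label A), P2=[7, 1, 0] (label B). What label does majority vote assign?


d(q,P0) = 14  (label B)
d(q,P1) = 11  (label A)
d(q,P2) = 20  (label B)
Votes: A=1, B=2
Majority → B

B


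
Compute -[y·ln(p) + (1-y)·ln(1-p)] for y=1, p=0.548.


BCE = -[y·ln(p) + (1-y)·ln(1-p)]
= -1·ln(0.548) - 0
= -ln(0.548) = 0.6015

0.6015


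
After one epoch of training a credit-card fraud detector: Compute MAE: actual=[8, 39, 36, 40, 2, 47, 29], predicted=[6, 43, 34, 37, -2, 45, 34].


Absolute errors: |8-6|=2, |39-43|=4, |36-34|=2, |40-37|=3, |2+ 2|=4, |47-45|=2, |29-34|=5
Sum = 22
MAE = 22/7 = 22/7

22/7


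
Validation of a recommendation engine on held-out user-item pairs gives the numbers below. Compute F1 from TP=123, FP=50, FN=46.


Precision = 123/173 = 0.711
Recall = 123/169 = 0.7278
F1 = 2·P·R/(P+R) = 2·TP/(2·TP+FP+FN) = 246/(246+50+46) = 246/342 = 0.7193

0.7193


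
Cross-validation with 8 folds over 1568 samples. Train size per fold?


Fold size = 1568/8 = 196
Training per fold = 1568 - 196 = 1372

1372


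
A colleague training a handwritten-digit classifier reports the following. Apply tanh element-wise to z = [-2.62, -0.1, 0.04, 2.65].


tanh(-2.62) = -0.9895
tanh(-0.1) = -0.0997
tanh(0.04) = 0.04
tanh(2.65) = 0.9901
result = [-0.9895, -0.0997, 0.04, 0.9901]

[-0.9895, -0.0997, 0.04, 0.9901]


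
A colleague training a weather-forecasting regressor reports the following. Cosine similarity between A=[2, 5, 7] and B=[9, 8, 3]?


A·B = 2·9 + 5·8 + 7·3 = 79
‖A‖ = √78 = 8.8318, ‖B‖ = √154 = 12.4097
cos = 79/(√78·√154) = 79/√12012 = 0.7208

0.7208


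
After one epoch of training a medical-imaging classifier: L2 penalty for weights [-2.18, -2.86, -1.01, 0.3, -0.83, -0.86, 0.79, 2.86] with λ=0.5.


‖w‖₂² = (-2.18)² + (-2.86)² + (-1.01)² + (0.3)² + (-0.83)² + (-0.86)² + (0.79)² + (2.86)²
     = 4.7524 + 8.1796 + 1.0201 + 0.09 + 0.6889 + 0.7396 + 0.6241 + 8.1796
     = 24.2743
λ·‖w‖₂² = 0.5·24.2743 = 12.13715

12.13715


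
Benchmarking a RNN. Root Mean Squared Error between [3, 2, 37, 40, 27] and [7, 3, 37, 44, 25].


MSE = 37/5 = 7.4
RMSE = √(37/5) = 2.7203

2.7203


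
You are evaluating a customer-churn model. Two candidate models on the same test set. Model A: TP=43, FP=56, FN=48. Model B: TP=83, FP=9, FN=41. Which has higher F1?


Model A: P=43/99=0.4343, R=43/91=0.4725, F1=2PR/(P+R)=2TP/(2TP+FP+FN)=86/190=0.4526
Model B: P=83/92=0.9022, R=83/124=0.6694, F1=2PR/(P+R)=2TP/(2TP+FP+FN)=166/216=0.7685
0.4526 < 0.7685 → Model B

Model B


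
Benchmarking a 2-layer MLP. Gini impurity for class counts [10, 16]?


Probabilities: [10/26, 16/26] ≈ [0.3846, 0.6154]
Σpᵢ² = (100 + 256)/26² = 356/676
Gini = 1 - Σpᵢ² = 1 - 356/676 = 0.4734

0.4734


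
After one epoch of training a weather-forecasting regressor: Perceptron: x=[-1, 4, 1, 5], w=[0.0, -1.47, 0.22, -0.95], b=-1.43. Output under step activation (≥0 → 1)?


z = (-1)·(0.0) + (4)·(-1.47) + (1)·(0.22) + (5)·(-0.95) - 1.43
  = -11.84
step(z) = 0 (z<0)

0


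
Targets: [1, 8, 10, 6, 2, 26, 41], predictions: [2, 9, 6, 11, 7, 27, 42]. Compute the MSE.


Squared errors: (1-2)²=1, (8-9)²=1, (10-6)²=16, (6-11)²=25, (2-7)²=25, (26-27)²=1, (41-42)²=1
Sum = 70
MSE = 70/7 = 10

10


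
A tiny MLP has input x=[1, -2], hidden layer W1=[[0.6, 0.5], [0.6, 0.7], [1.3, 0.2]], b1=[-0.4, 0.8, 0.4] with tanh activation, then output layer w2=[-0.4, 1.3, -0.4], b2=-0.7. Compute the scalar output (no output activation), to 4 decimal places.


z1[0] = (0.6)·(1) + (0.5)·(-2) - 0.4 = -0.8
z1[1] = (0.6)·(1) + (0.7)·(-2) + 0.8 = 0.0
z1[2] = (1.3)·(1) + (0.2)·(-2) + 0.4 = 1.3
h = tanh(z1) = [-0.664, 0.0, 0.8617]
output = (-0.4)·(-0.664) + (1.3)·(0.0) + (-0.4)·(0.8617) - 0.7 = -0.7791

-0.7791


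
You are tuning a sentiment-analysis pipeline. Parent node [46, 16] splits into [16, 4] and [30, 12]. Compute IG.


Parent = [46, 16], H_parent = 0.8238
H_left = 0.7219 (n=20), H_right = 0.8631 (n=42)
H_children = (20/62)·0.7219 + (42/62)·0.8631 = 0.8176
IG = 0.8238 - 0.8176 = 0.0062

0.0062


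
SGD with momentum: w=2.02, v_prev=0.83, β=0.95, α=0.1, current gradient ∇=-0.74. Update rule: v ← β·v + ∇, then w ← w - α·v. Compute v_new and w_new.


v_new = 0.95·0.83 - 0.74 = 0.7885 - 0.74 = 0.0485
w_new = 2.02 - 0.1·0.0485 = 2.02 - 0.00485 = 2.01515

v_new=0.0485, w_new=2.01515


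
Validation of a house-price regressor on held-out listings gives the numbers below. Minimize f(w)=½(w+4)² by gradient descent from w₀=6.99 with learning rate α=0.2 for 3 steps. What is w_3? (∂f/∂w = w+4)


step 1: grad = 6.99+4 = 10.99; w = 6.99 - 0.2·(10.99) = 4.792
step 2: grad = 4.792+4 = 8.792; w = 4.792 - 0.2·(8.792) = 3.0336
step 3: grad = 3.0336+4 = 7.0336; w = 3.0336 - 0.2·(7.0336) = 1.62688

1.62688


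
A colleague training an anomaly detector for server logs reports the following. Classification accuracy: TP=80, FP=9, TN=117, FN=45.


Accuracy = (TP+TN)/(TP+TN+FP+FN)
= (80+117)/(251)
= 197/251 = 78.49%

78.49%


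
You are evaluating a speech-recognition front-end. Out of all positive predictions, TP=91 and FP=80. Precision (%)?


Precision = TP/(TP+FP)
= 91/(91+80)
= 91/171 = 53.22%

53.22%


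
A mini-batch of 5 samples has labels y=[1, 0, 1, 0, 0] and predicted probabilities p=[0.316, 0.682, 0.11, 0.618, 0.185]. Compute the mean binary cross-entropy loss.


L[0] = -ln(0.316) = 1.152
L[1] = -ln(1-0.682) = -ln(0.318) = 1.1457
L[2] = -ln(0.11) = 2.2073
L[3] = -ln(1-0.618) = -ln(0.382) = 0.9623
L[4] = -ln(1-0.185) = -ln(0.815) = 0.2046
mean = (1.152 + 1.1457 + 2.2073 + 0.9623 + 0.2046)/5 = 1.1344

1.1344


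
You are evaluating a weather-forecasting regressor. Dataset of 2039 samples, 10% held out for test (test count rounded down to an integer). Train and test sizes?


Test = ⌊2039·10/100⌋ = 203
Train = 2039 - 203 = 1836

Train: 1836, Test: 203


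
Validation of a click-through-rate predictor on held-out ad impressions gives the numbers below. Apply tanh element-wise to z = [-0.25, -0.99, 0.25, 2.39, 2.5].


tanh(-0.25) = -0.2449
tanh(-0.99) = -0.7574
tanh(0.25) = 0.2449
tanh(2.39) = 0.9833
tanh(2.5) = 0.9866
result = [-0.2449, -0.7574, 0.2449, 0.9833, 0.9866]

[-0.2449, -0.7574, 0.2449, 0.9833, 0.9866]


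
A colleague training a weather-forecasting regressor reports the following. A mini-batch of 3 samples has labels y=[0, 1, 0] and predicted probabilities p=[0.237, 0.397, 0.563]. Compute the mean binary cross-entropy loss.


L[0] = -ln(1-0.237) = -ln(0.763) = 0.2705
L[1] = -ln(0.397) = 0.9238
L[2] = -ln(1-0.563) = -ln(0.437) = 0.8278
mean = (0.2705 + 0.9238 + 0.8278)/3 = 0.674

0.674


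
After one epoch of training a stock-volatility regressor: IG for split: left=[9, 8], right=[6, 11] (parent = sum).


Parent = [15, 19], H_parent = 0.99
H_left = 0.9975 (n=17), H_right = 0.9367 (n=17)
H_children = (17/34)·0.9975 + (17/34)·0.9367 = 0.9671
IG = 0.99 - 0.9671 = 0.0229

0.0229


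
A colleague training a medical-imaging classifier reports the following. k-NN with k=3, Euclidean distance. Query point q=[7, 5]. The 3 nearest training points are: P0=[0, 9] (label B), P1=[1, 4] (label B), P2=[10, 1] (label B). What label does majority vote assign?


d(q,P0) = 8.0623  (label B)
d(q,P1) = 6.0828  (label B)
d(q,P2) = 5.0  (label B)
Votes: A=0, B=3
Majority → B

B


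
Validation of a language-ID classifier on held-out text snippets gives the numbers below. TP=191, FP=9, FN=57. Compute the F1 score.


Precision = 191/200 = 0.955
Recall = 191/248 = 0.7702
F1 = 2·P·R/(P+R) = 2·TP/(2·TP+FP+FN) = 382/(382+9+57) = 382/448 = 0.8527

0.8527


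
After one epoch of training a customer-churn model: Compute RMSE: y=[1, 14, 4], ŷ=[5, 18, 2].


MSE = 36/3 = 12
RMSE = √(36/3) = 3.4641

3.4641


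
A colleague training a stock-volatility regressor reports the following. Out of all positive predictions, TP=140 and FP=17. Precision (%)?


Precision = TP/(TP+FP)
= 140/(140+17)
= 140/157 = 89.17%

89.17%


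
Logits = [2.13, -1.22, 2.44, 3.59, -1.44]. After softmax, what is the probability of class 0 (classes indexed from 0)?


Exponentials: e^2.13=8.4149, e^-1.22=0.2952, e^2.44=11.473, e^3.59=36.2341, e^-1.44=0.2369
Sum = 56.6541
Softmax = [0.1485, 0.0052, 0.2025, 0.6396, 0.0042]
p[0] = 8.4149/56.6541 = 0.1485

0.1485


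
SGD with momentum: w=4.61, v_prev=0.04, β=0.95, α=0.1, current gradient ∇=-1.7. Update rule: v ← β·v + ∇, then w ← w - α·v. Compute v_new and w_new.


v_new = 0.95·0.04 - 1.7 = 0.038 - 1.7 = -1.662
w_new = 4.61 - 0.1·-1.662 = 4.61 + 0.1662 = 4.7762

v_new=-1.662, w_new=4.7762


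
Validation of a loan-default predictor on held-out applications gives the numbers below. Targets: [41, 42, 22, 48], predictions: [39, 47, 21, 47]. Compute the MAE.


Absolute errors: |41-39|=2, |42-47|=5, |22-21|=1, |48-47|=1
Sum = 9
MAE = 9/4 = 9/4

9/4


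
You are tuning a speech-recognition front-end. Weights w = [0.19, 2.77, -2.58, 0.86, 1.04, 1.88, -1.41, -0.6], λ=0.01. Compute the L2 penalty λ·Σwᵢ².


‖w‖₂² = (0.19)² + (2.77)² + (-2.58)² + (0.86)² + (1.04)² + (1.88)² + (-1.41)² + (-0.6)²
     = 0.0361 + 7.6729 + 6.6564 + 0.7396 + 1.0816 + 3.5344 + 1.9881 + 0.36
     = 22.0691
λ·‖w‖₂² = 0.01·22.0691 = 0.220691

0.220691


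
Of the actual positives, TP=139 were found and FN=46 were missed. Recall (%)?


Recall = TP/(TP+FN)
= 139/(139+46)
= 139/185 = 75.14%

75.14%


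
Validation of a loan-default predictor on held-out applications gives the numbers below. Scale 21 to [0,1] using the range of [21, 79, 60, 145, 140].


min=21, max=145
(21-21)/(145-21) = 0/124 = 0.0

0.0


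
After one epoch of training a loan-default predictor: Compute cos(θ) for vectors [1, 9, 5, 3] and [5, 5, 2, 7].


A·B = 1·5 + 9·5 + 5·2 + 3·7 = 81
‖A‖ = √116 = 10.7703, ‖B‖ = √103 = 10.1489
cos = 81/(√116·√103) = 81/√11948 = 0.741

0.741


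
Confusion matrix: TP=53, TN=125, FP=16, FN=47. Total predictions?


Total = TP + TN + FP + FN
= 53 + 125 + 16 + 47
= 241
(Predicted positive: 69, predicted negative: 172)

241


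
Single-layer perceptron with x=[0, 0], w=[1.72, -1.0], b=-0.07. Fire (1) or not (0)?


z = (0)·(1.72) + (0)·(-1.0) - 0.07
  = -0.07
step(z) = 0 (z<0)

0


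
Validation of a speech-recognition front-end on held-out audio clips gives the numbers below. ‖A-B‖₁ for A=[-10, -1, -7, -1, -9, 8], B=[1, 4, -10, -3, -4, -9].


d = |-10-1| + |-1-4| + |-7+ 10| + |-1+ 3| + |-9+ 4| + |8+ 9|
  = 11 + 5 + 3 + 2 + 5 + 17
  = 43

43


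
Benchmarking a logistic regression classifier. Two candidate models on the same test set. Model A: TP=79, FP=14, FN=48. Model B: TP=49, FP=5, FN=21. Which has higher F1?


Model A: P=79/93=0.8495, R=79/127=0.622, F1=2PR/(P+R)=2TP/(2TP+FP+FN)=158/220=0.7182
Model B: P=49/54=0.9074, R=49/70=0.7, F1=2PR/(P+R)=2TP/(2TP+FP+FN)=98/124=0.7903
0.7182 < 0.7903 → Model B

Model B


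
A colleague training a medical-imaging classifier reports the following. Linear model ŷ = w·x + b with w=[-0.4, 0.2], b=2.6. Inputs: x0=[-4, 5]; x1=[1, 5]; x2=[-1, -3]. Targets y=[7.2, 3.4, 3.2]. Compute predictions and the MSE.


ŷ0 = (-0.4)·(-4) + (0.2)·(5) + 2.6 = 5.2
ŷ1 = (-0.4)·(1) + (0.2)·(5) + 2.6 = 3.2
ŷ2 = (-0.4)·(-1) + (0.2)·(-3) + 2.6 = 2.4
errors² = [4.0, 0.04, 0.64]
MSE = 4.6800/3 = 1.56

1.56


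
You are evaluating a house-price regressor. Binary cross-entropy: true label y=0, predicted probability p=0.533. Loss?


BCE = -[y·ln(p) + (1-y)·ln(1-p)]
= -0 - 1·ln(1-0.533)
= -ln(0.467) = 0.7614

0.7614


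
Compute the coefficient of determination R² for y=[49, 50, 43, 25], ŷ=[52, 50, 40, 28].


ȳ = 41.75
SS_res = Σ(y-ŷ)² = 27
SS_tot = Σ(y-ȳ)² = 402.75
R² = 1 - SS_res/SS_tot = 1 - 0.067 = 0.933

0.933


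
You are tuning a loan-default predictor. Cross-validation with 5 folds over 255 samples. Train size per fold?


Fold size = 255/5 = 51
Training per fold = 255 - 51 = 204

204


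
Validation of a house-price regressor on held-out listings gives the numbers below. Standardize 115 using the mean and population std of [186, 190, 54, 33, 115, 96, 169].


μ = 120.4286, σ = 58.7753
z = (115 - 120.4286)/58.7753 = -0.0924

-0.0924


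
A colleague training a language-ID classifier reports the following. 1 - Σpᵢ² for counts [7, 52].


Probabilities: [7/59, 52/59] ≈ [0.1186, 0.8814]
Σpᵢ² = (49 + 2704)/59² = 2753/3481
Gini = 1 - Σpᵢ² = 1 - 2753/3481 = 0.2091

0.2091


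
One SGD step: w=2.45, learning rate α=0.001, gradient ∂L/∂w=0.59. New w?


w_new = w - α·∇
= 2.45 - 0.001·0.59
= 2.45 - 0.00059
= 2.44941

2.44941


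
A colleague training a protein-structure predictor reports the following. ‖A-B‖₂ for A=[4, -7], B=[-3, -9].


d = √((4+ 3)² + (-7+ 9)²)
  = √(49 + 4)
  = √53 = 7.2801

7.2801


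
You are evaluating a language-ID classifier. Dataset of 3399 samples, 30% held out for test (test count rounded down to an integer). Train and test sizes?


Test = ⌊3399·30/100⌋ = 1019
Train = 3399 - 1019 = 2380

Train: 2380, Test: 1019


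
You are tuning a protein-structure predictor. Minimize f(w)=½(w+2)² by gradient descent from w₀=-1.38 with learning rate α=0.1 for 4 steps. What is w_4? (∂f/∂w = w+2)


step 1: grad = -1.38+2 = 0.62; w = -1.38 - 0.1·(0.62) = -1.442
step 2: grad = -1.442+2 = 0.558; w = -1.442 - 0.1·(0.558) = -1.4978
step 3: grad = -1.4978+2 = 0.5022; w = -1.4978 - 0.1·(0.5022) = -1.54802
step 4: grad = -1.54802+2 = 0.45198; w = -1.54802 - 0.1·(0.45198) = -1.593218

-1.593218


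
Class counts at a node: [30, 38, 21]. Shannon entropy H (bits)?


Probabilities: [30/89, 38/89, 21/89] ≈ [0.3371, 0.427, 0.236]
H = -((30/89)·log₂(30/89) + (38/89)·log₂(38/89) + (21/89)·log₂(21/89))
  = 1.5446 bits

1.5446 bits


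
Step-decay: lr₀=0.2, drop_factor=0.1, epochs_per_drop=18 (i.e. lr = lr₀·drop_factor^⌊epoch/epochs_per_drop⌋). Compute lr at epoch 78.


n_drops = ⌊78/18⌋ = 4
lr = 0.2·0.1^4 = 0.2·0.0001 = 0.00002

0.00002


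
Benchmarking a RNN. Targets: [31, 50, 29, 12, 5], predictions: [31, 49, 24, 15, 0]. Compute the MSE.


Squared errors: (31-31)²=0, (50-49)²=1, (29-24)²=25, (12-15)²=9, (5-0)²=25
Sum = 60
MSE = 60/5 = 12

12


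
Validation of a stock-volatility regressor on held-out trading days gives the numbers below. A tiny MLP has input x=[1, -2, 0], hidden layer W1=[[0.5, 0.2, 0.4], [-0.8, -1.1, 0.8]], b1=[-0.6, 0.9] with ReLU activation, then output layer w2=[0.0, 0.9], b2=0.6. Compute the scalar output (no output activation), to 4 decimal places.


z1[0] = (0.5)·(1) + (0.2)·(-2) + (0.4)·(0) - 0.6 = -0.5
z1[1] = (-0.8)·(1) + (-1.1)·(-2) + (0.8)·(0) + 0.9 = 2.3
h = ReLU(z1) = [0.0, 2.3]
output = (0.0)·(0.0) + (0.9)·(2.3) + 0.6 = 2.67

2.67


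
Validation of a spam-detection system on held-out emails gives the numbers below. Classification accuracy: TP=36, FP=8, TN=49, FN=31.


Accuracy = (TP+TN)/(TP+TN+FP+FN)
= (36+49)/(124)
= 85/124 = 68.55%

68.55%


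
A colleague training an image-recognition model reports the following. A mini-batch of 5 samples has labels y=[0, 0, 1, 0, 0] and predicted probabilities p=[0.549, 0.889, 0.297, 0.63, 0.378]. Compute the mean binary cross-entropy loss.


L[0] = -ln(1-0.549) = -ln(0.451) = 0.7963
L[1] = -ln(1-0.889) = -ln(0.111) = 2.1982
L[2] = -ln(0.297) = 1.214
L[3] = -ln(1-0.63) = -ln(0.37) = 0.9943
L[4] = -ln(1-0.378) = -ln(0.622) = 0.4748
mean = (0.7963 + 2.1982 + 1.214 + 0.9943 + 0.4748)/5 = 1.1355

1.1355


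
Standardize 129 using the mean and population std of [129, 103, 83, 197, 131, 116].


μ = 126.5, σ = 35.4765
z = (129 - 126.5)/35.4765 = 0.0705

0.0705


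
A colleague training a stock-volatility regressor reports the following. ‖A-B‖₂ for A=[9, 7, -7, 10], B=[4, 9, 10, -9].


d = √((9-4)² + (7-9)² + (-7-10)² + (10+ 9)²)
  = √(25 + 4 + 289 + 361)
  = √679 = 26.0576

26.0576


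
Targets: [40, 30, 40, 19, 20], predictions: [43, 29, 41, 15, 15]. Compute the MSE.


Squared errors: (40-43)²=9, (30-29)²=1, (40-41)²=1, (19-15)²=16, (20-15)²=25
Sum = 52
MSE = 52/5 = 52/5

52/5


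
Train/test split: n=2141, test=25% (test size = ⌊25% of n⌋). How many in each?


Test = ⌊2141·25/100⌋ = 535
Train = 2141 - 535 = 1606

Train: 1606, Test: 535


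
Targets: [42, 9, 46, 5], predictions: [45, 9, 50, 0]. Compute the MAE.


Absolute errors: |42-45|=3, |9-9|=0, |46-50|=4, |5-0|=5
Sum = 12
MAE = 12/4 = 3

3


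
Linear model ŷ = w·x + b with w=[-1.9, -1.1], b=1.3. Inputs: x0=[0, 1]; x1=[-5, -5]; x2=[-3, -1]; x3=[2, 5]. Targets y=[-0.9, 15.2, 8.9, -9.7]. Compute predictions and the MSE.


ŷ0 = (-1.9)·(0) + (-1.1)·(1) + 1.3 = 0.2
ŷ1 = (-1.9)·(-5) + (-1.1)·(-5) + 1.3 = 16.3
ŷ2 = (-1.9)·(-3) + (-1.1)·(-1) + 1.3 = 8.1
ŷ3 = (-1.9)·(2) + (-1.1)·(5) + 1.3 = -8.0
errors² = [1.21, 1.21, 0.64, 2.89]
MSE = 5.9500/4 = 1.4875

1.4875


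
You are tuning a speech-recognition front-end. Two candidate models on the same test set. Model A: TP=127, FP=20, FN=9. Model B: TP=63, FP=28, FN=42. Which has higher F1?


Model A: P=127/147=0.8639, R=127/136=0.9338, F1=2PR/(P+R)=2TP/(2TP+FP+FN)=254/283=0.8975
Model B: P=63/91=0.6923, R=63/105=0.6, F1=2PR/(P+R)=2TP/(2TP+FP+FN)=126/196=0.6429
0.8975 > 0.6429 → Model A

Model A


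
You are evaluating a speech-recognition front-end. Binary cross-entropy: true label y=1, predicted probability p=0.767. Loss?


BCE = -[y·ln(p) + (1-y)·ln(1-p)]
= -1·ln(0.767) - 0
= -ln(0.767) = 0.2653

0.2653


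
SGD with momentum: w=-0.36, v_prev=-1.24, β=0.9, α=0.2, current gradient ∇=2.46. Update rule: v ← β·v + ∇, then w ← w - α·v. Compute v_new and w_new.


v_new = 0.9·-1.24 + 2.46 = -1.116 + 2.46 = 1.344
w_new = -0.36 - 0.2·1.344 = -0.36 - 0.2688 = -0.6288

v_new=1.344, w_new=-0.6288


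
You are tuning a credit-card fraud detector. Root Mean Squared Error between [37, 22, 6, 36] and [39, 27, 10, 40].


MSE = 61/4 = 15.25
RMSE = √(61/4) = 3.9051

3.9051


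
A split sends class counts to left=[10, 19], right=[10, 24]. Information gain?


Parent = [20, 43], H_parent = 0.9016
H_left = 0.9294 (n=29), H_right = 0.874 (n=34)
H_children = (29/63)·0.9294 + (34/63)·0.874 = 0.8995
IG = 0.9016 - 0.8995 = 0.0021

0.0021


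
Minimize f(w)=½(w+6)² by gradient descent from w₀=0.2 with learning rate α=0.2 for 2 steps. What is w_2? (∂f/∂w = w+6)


step 1: grad = 0.2+6 = 6.2; w = 0.2 - 0.2·(6.2) = -1.04
step 2: grad = -1.04+6 = 4.96; w = -1.04 - 0.2·(4.96) = -2.032

-2.032


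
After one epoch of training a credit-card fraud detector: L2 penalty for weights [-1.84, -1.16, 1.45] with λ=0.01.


‖w‖₂² = (-1.84)² + (-1.16)² + (1.45)²
     = 3.3856 + 1.3456 + 2.1025
     = 6.8337
λ·‖w‖₂² = 0.01·6.8337 = 0.068337

0.068337


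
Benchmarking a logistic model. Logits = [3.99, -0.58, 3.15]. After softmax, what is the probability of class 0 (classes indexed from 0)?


Exponentials: e^3.99=54.0549, e^-0.58=0.5599, e^3.15=23.3361
Sum = 77.9509
Softmax = [0.6934, 0.0072, 0.2994]
p[0] = 54.0549/77.9509 = 0.6934

0.6934


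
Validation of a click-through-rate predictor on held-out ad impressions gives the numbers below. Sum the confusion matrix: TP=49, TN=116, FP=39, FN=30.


Total = TP + TN + FP + FN
= 49 + 116 + 39 + 30
= 234
(Predicted positive: 88, predicted negative: 146)

234


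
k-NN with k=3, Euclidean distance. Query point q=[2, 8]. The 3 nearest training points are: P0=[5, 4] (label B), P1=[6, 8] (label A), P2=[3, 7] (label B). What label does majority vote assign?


d(q,P0) = 5.0  (label B)
d(q,P1) = 4.0  (label A)
d(q,P2) = 1.4142  (label B)
Votes: A=1, B=2
Majority → B

B


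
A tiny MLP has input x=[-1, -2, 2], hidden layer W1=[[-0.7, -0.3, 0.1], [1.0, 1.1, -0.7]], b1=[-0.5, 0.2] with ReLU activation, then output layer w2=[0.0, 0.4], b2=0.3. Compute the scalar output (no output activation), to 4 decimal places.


z1[0] = (-0.7)·(-1) + (-0.3)·(-2) + (0.1)·(2) - 0.5 = 1.0
z1[1] = (1.0)·(-1) + (1.1)·(-2) + (-0.7)·(2) + 0.2 = -4.4
h = ReLU(z1) = [1.0, 0.0]
output = (0.0)·(1.0) + (0.4)·(0.0) + 0.3 = 0.3

0.3


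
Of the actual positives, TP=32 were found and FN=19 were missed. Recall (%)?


Recall = TP/(TP+FN)
= 32/(32+19)
= 32/51 = 62.75%

62.75%


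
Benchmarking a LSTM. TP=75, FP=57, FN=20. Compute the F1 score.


Precision = 75/132 = 0.5682
Recall = 75/95 = 0.7895
F1 = 2·P·R/(P+R) = 2·TP/(2·TP+FP+FN) = 150/(150+57+20) = 150/227 = 0.6608

0.6608


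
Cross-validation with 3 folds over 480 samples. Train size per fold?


Fold size = 480/3 = 160
Training per fold = 480 - 160 = 320

320


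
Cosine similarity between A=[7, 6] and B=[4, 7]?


A·B = 7·4 + 6·7 = 70
‖A‖ = √85 = 9.2195, ‖B‖ = √65 = 8.0623
cos = 70/(√85·√65) = 70/√5525 = 0.9417

0.9417


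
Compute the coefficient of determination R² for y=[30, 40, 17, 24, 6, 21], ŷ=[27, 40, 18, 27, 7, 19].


ȳ = 23
SS_res = Σ(y-ŷ)² = 24
SS_tot = Σ(y-ȳ)² = 668
R² = 1 - SS_res/SS_tot = 1 - 0.0359 = 0.9641

0.9641


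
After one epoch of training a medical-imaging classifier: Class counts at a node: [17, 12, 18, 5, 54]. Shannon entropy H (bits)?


Probabilities: [17/106, 12/106, 18/106, 5/106, 54/106] ≈ [0.1604, 0.1132, 0.1698, 0.0472, 0.5094]
H = -((17/106)·log₂(17/106) + (12/106)·log₂(12/106) + (18/106)·log₂(18/106) + (5/106)·log₂(5/106) + (54/106)·log₂(54/106))
  = 1.9172 bits

1.9172 bits


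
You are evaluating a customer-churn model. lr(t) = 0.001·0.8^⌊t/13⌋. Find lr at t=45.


n_drops = ⌊45/13⌋ = 3
lr = 0.001·0.8^3 = 0.001·0.512 = 0.000512

0.000512


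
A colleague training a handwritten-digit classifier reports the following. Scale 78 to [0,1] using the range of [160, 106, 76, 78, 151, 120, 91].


min=76, max=160
(78-76)/(160-76) = 2/84 = 0.0238

0.0238


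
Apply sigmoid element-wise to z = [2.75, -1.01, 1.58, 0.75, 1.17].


σ(2.75) = 1/(1+e^-2.75) = 0.9399
σ(-1.01) = 1/(1+e^1.01) = 0.267
σ(1.58) = 1/(1+e^-1.58) = 0.8292
σ(0.75) = 1/(1+e^-0.75) = 0.6792
σ(1.17) = 1/(1+e^-1.17) = 0.7631
result = [0.9399, 0.267, 0.8292, 0.6792, 0.7631]

[0.9399, 0.267, 0.8292, 0.6792, 0.7631]


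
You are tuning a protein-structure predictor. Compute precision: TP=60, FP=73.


Precision = TP/(TP+FP)
= 60/(60+73)
= 60/133 = 45.11%

45.11%


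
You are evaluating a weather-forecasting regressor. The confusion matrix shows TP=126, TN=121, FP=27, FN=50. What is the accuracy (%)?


Accuracy = (TP+TN)/(TP+TN+FP+FN)
= (126+121)/(324)
= 247/324 = 76.23%

76.23%


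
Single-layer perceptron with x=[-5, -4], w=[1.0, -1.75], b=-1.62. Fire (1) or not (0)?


z = (-5)·(1.0) + (-4)·(-1.75) - 1.62
  = 0.38
step(z) = 1 (z≥0)

1


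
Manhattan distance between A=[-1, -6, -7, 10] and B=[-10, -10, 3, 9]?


d = |-1+ 10| + |-6+ 10| + |-7-3| + |10-9|
  = 9 + 4 + 10 + 1
  = 24

24


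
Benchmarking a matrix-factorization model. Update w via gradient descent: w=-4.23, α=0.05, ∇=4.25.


w_new = w - α·∇
= -4.23 - 0.05·4.25
= -4.23 - 0.2125
= -4.4425

-4.4425


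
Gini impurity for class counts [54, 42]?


Probabilities: [54/96, 42/96] ≈ [0.5625, 0.4375]
Σpᵢ² = (2916 + 1764)/96² = 4680/9216
Gini = 1 - Σpᵢ² = 1 - 4680/9216 = 0.4922

0.4922


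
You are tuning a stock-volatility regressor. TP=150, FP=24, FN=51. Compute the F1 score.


Precision = 150/174 = 0.8621
Recall = 150/201 = 0.7463
F1 = 2·P·R/(P+R) = 2·TP/(2·TP+FP+FN) = 300/(300+24+51) = 300/375 = 0.8

0.8


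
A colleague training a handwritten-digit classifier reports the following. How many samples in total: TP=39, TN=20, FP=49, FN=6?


Total = TP + TN + FP + FN
= 39 + 20 + 49 + 6
= 114
(Predicted positive: 88, predicted negative: 26)

114


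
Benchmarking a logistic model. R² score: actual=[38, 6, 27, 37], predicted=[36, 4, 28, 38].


ȳ = 27
SS_res = Σ(y-ŷ)² = 10
SS_tot = Σ(y-ȳ)² = 662
R² = 1 - SS_res/SS_tot = 1 - 0.0151 = 0.9849

0.9849


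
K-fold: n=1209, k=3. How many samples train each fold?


Fold size = 1209/3 = 403
Training per fold = 1209 - 403 = 806

806


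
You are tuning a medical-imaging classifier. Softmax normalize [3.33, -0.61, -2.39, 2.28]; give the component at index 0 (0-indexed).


Exponentials: e^3.33=27.9383, e^-0.61=0.5434, e^-2.39=0.0916, e^2.28=9.7767
Sum = 38.35
Softmax = [0.7285, 0.0142, 0.0024, 0.2549]
p[0] = 27.9383/38.35 = 0.7285

0.7285


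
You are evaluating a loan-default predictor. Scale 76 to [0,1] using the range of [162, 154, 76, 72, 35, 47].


min=35, max=162
(76-35)/(162-35) = 41/127 = 0.3228

0.3228


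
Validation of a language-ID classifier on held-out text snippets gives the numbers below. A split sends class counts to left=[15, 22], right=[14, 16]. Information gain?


Parent = [29, 38], H_parent = 0.9869
H_left = 0.974 (n=37), H_right = 0.9968 (n=30)
H_children = (37/67)·0.974 + (30/67)·0.9968 = 0.9842
IG = 0.9869 - 0.9842 = 0.0027

0.0027


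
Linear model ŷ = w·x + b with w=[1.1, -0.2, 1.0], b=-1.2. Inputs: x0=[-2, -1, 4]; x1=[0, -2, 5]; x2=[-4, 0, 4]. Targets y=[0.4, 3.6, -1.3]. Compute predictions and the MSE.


ŷ0 = (1.1)·(-2) + (-0.2)·(-1) + (1.0)·(4) - 1.2 = 0.8
ŷ1 = (1.1)·(0) + (-0.2)·(-2) + (1.0)·(5) - 1.2 = 4.2
ŷ2 = (1.1)·(-4) + (-0.2)·(0) + (1.0)·(4) - 1.2 = -1.6
errors² = [0.16, 0.36, 0.09]
MSE = 0.6100/3 = 0.2033

0.2033


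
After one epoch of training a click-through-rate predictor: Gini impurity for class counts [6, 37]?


Probabilities: [6/43, 37/43] ≈ [0.1395, 0.8605]
Σpᵢ² = (36 + 1369)/43² = 1405/1849
Gini = 1 - Σpᵢ² = 1 - 1405/1849 = 0.2401

0.2401


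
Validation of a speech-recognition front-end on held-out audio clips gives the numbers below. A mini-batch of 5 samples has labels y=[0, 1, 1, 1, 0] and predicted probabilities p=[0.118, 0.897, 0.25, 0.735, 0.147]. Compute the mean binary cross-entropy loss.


L[0] = -ln(1-0.118) = -ln(0.882) = 0.1256
L[1] = -ln(0.897) = 0.1087
L[2] = -ln(0.25) = 1.3863
L[3] = -ln(0.735) = 0.3079
L[4] = -ln(1-0.147) = -ln(0.853) = 0.159
mean = (0.1256 + 0.1087 + 1.3863 + 0.3079 + 0.159)/5 = 0.4175

0.4175


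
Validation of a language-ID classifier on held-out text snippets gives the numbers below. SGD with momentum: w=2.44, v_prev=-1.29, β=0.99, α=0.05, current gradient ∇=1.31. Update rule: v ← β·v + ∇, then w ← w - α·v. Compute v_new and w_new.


v_new = 0.99·-1.29 + 1.31 = -1.2771 + 1.31 = 0.0329
w_new = 2.44 - 0.05·0.0329 = 2.44 - 0.001645 = 2.438355

v_new=0.0329, w_new=2.438355


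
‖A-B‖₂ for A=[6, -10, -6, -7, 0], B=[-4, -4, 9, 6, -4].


d = √((6+ 4)² + (-10+ 4)² + (-6-9)² + (-7-6)² + (0+ 4)²)
  = √(100 + 36 + 225 + 169 + 16)
  = √546 = 23.3666

23.3666


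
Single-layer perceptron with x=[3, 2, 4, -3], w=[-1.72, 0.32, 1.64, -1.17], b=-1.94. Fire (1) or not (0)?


z = (3)·(-1.72) + (2)·(0.32) + (4)·(1.64) + (-3)·(-1.17) - 1.94
  = 3.61
step(z) = 1 (z≥0)

1


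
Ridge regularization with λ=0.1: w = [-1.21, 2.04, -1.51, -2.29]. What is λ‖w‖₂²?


‖w‖₂² = (-1.21)² + (2.04)² + (-1.51)² + (-2.29)²
     = 1.4641 + 4.1616 + 2.2801 + 5.2441
     = 13.1499
λ·‖w‖₂² = 0.1·13.1499 = 1.31499

1.31499


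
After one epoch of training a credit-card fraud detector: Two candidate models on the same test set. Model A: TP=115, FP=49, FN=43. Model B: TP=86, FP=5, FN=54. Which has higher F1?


Model A: P=115/164=0.7012, R=115/158=0.7278, F1=2PR/(P+R)=2TP/(2TP+FP+FN)=230/322=0.7143
Model B: P=86/91=0.9451, R=86/140=0.6143, F1=2PR/(P+R)=2TP/(2TP+FP+FN)=172/231=0.7446
0.7143 < 0.7446 → Model B

Model B


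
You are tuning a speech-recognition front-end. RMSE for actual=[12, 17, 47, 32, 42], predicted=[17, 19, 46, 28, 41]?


MSE = 47/5 = 9.4
RMSE = √(47/5) = 3.0659

3.0659


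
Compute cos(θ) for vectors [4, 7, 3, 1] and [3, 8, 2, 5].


A·B = 4·3 + 7·8 + 3·2 + 1·5 = 79
‖A‖ = √75 = 8.6603, ‖B‖ = √102 = 10.0995
cos = 79/(√75·√102) = 79/√7650 = 0.9032

0.9032


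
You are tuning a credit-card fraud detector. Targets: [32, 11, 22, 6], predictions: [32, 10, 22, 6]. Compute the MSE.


Squared errors: (32-32)²=0, (11-10)²=1, (22-22)²=0, (6-6)²=0
Sum = 1
MSE = 1/4 = 1/4

1/4


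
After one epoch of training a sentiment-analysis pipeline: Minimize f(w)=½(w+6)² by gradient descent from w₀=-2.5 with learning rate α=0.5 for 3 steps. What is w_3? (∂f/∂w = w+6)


step 1: grad = -2.5+6 = 3.5; w = -2.5 - 0.5·(3.5) = -4.25
step 2: grad = -4.25+6 = 1.75; w = -4.25 - 0.5·(1.75) = -5.125
step 3: grad = -5.125+6 = 0.875; w = -5.125 - 0.5·(0.875) = -5.5625

-5.5625


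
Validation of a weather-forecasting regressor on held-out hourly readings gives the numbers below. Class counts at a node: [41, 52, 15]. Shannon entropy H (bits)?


Probabilities: [41/108, 52/108, 15/108] ≈ [0.3796, 0.4815, 0.1389]
H = -((41/108)·log₂(41/108) + (52/108)·log₂(52/108) + (15/108)·log₂(15/108))
  = 1.4337 bits

1.4337 bits


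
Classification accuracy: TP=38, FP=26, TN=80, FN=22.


Accuracy = (TP+TN)/(TP+TN+FP+FN)
= (38+80)/(166)
= 118/166 = 71.08%

71.08%


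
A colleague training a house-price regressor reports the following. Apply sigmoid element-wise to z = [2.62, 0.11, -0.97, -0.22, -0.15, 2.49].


σ(2.62) = 1/(1+e^-2.62) = 0.9321
σ(0.11) = 1/(1+e^-0.11) = 0.5275
σ(-0.97) = 1/(1+e^0.97) = 0.2749
σ(-0.22) = 1/(1+e^0.22) = 0.4452
σ(-0.15) = 1/(1+e^0.15) = 0.4626
σ(2.49) = 1/(1+e^-2.49) = 0.9234
result = [0.9321, 0.5275, 0.2749, 0.4452, 0.4626, 0.9234]

[0.9321, 0.5275, 0.2749, 0.4452, 0.4626, 0.9234]


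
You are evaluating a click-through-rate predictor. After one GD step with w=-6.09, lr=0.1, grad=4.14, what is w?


w_new = w - α·∇
= -6.09 - 0.1·4.14
= -6.09 - 0.414
= -6.504

-6.504


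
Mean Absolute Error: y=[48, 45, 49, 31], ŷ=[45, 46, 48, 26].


Absolute errors: |48-45|=3, |45-46|=1, |49-48|=1, |31-26|=5
Sum = 10
MAE = 10/4 = 5/2

5/2


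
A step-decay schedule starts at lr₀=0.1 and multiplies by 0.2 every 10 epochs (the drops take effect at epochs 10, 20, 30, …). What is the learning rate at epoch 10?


n_drops = ⌊10/10⌋ = 1
lr = 0.1·0.2^1 = 0.1·0.2 = 0.02

0.02


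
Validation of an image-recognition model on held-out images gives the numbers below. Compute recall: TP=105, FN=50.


Recall = TP/(TP+FN)
= 105/(105+50)
= 105/155 = 67.74%

67.74%


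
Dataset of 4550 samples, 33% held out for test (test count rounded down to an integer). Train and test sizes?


Test = ⌊4550·33/100⌋ = 1501
Train = 4550 - 1501 = 3049

Train: 3049, Test: 1501


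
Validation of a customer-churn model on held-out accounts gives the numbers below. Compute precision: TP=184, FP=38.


Precision = TP/(TP+FP)
= 184/(184+38)
= 184/222 = 82.88%

82.88%


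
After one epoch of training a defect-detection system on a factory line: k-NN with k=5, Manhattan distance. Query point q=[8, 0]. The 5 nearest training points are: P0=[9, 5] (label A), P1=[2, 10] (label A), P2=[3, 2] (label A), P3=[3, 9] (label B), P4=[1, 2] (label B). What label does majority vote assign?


d(q,P0) = 6  (label A)
d(q,P1) = 16  (label A)
d(q,P2) = 7  (label A)
d(q,P3) = 14  (label B)
d(q,P4) = 9  (label B)
Votes: A=3, B=2
Majority → A

A


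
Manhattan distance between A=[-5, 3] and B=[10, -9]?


d = |-5-10| + |3+ 9|
  = 15 + 12
  = 27

27


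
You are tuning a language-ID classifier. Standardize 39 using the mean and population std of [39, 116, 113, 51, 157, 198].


μ = 112.3333, σ = 55.5088
z = (39 - 112.3333)/55.5088 = -1.3211

-1.3211


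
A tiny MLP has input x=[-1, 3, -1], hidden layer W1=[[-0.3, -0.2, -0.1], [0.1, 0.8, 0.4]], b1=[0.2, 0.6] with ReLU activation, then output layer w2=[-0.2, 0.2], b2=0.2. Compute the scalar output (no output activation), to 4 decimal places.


z1[0] = (-0.3)·(-1) + (-0.2)·(3) + (-0.1)·(-1) + 0.2 = 0.0
z1[1] = (0.1)·(-1) + (0.8)·(3) + (0.4)·(-1) + 0.6 = 2.5
h = ReLU(z1) = [0.0, 2.5]
output = (-0.2)·(0.0) + (0.2)·(2.5) + 0.2 = 0.7

0.7


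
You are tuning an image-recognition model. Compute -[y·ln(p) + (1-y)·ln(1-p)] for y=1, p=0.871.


BCE = -[y·ln(p) + (1-y)·ln(1-p)]
= -1·ln(0.871) - 0
= -ln(0.871) = 0.1381

0.1381


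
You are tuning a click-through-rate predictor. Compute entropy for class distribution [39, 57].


Probabilities: [39/96, 57/96] ≈ [0.4062, 0.5938]
H = -((39/96)·log₂(39/96) + (57/96)·log₂(57/96))
  = 0.9745 bits

0.9745 bits


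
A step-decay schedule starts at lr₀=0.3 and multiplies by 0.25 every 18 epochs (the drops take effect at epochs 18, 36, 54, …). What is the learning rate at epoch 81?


n_drops = ⌊81/18⌋ = 4
lr = 0.3·0.25^4 = 0.3·0.00390625 = 0.001171875

0.001171875


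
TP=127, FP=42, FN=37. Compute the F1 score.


Precision = 127/169 = 0.7515
Recall = 127/164 = 0.7744
F1 = 2·P·R/(P+R) = 2·TP/(2·TP+FP+FN) = 254/(254+42+37) = 254/333 = 0.7628

0.7628


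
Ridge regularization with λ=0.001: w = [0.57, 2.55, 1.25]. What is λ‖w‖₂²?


‖w‖₂² = (0.57)² + (2.55)² + (1.25)²
     = 0.3249 + 6.5025 + 1.5625
     = 8.3899
λ·‖w‖₂² = 0.001·8.3899 = 0.00839

0.00839


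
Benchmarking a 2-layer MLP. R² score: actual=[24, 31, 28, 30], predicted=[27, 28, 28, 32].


ȳ = 28.25
SS_res = Σ(y-ŷ)² = 22
SS_tot = Σ(y-ȳ)² = 28.75
R² = 1 - SS_res/SS_tot = 1 - 0.7652 = 0.2348

0.2348


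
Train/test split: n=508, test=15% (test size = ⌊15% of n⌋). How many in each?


Test = ⌊508·15/100⌋ = 76
Train = 508 - 76 = 432

Train: 432, Test: 76


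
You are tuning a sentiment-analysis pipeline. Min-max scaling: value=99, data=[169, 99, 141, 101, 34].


min=34, max=169
(99-34)/(169-34) = 65/135 = 0.4815

0.4815


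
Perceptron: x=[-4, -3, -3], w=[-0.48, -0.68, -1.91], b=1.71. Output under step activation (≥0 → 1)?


z = (-4)·(-0.48) + (-3)·(-0.68) + (-3)·(-1.91) + 1.71
  = 11.4
step(z) = 1 (z≥0)

1


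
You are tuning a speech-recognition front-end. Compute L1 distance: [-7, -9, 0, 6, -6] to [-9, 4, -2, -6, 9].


d = |-7+ 9| + |-9-4| + |0+ 2| + |6+ 6| + |-6-9|
  = 2 + 13 + 2 + 12 + 15
  = 44

44


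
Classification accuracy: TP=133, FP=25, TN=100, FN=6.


Accuracy = (TP+TN)/(TP+TN+FP+FN)
= (133+100)/(264)
= 233/264 = 88.26%

88.26%


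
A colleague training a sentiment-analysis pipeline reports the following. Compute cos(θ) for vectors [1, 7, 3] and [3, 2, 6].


A·B = 1·3 + 7·2 + 3·6 = 35
‖A‖ = √59 = 7.6811, ‖B‖ = √49 = 7
cos = 35/(√59·√49) = 35/√2891 = 0.6509

0.6509


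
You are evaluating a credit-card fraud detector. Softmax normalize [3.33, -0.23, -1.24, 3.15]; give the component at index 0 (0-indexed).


Exponentials: e^3.33=27.9383, e^-0.23=0.7945, e^-1.24=0.2894, e^3.15=23.3361
Sum = 52.3583
Softmax = [0.5336, 0.0152, 0.0055, 0.4457]
p[0] = 27.9383/52.3583 = 0.5336

0.5336


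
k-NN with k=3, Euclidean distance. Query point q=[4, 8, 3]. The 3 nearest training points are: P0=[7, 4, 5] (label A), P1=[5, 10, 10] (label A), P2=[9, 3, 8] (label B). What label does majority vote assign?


d(q,P0) = 5.3852  (label A)
d(q,P1) = 7.3485  (label A)
d(q,P2) = 8.6603  (label B)
Votes: A=2, B=1
Majority → A

A


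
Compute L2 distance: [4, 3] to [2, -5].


d = √((4-2)² + (3+ 5)²)
  = √(4 + 64)
  = √68 = 8.2462

8.2462


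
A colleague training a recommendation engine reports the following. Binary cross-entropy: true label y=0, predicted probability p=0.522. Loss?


BCE = -[y·ln(p) + (1-y)·ln(1-p)]
= -0 - 1·ln(1-0.522)
= -ln(0.478) = 0.7381

0.7381


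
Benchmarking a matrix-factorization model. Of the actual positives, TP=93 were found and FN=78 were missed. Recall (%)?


Recall = TP/(TP+FN)
= 93/(93+78)
= 93/171 = 54.39%

54.39%


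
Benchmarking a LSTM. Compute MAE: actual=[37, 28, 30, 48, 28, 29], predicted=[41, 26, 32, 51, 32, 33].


Absolute errors: |37-41|=4, |28-26|=2, |30-32|=2, |48-51|=3, |28-32|=4, |29-33|=4
Sum = 19
MAE = 19/6 = 19/6

19/6


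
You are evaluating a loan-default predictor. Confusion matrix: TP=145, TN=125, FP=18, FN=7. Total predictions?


Total = TP + TN + FP + FN
= 145 + 125 + 18 + 7
= 295
(Predicted positive: 163, predicted negative: 132)

295


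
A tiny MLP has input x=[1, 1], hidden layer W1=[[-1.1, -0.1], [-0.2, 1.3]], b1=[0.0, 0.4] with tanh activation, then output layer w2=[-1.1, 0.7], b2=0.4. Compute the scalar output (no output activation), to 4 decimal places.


z1[0] = (-1.1)·(1) + (-0.1)·(1) + 0.0 = -1.2
z1[1] = (-0.2)·(1) + (1.3)·(1) + 0.4 = 1.5
h = tanh(z1) = [-0.8337, 0.9051]
output = (-1.1)·(-0.8337) + (0.7)·(0.9051) + 0.4 = 1.9506

1.9506


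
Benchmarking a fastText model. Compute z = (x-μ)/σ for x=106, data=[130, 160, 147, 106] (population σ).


μ = 135.75, σ = 20.2037
z = (106 - 135.75)/20.2037 = -1.4725

-1.4725


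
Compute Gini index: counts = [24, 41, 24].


Probabilities: [24/89, 41/89, 24/89] ≈ [0.2697, 0.4607, 0.2697]
Σpᵢ² = (576 + 1681 + 576)/89² = 2833/7921
Gini = 1 - Σpᵢ² = 1 - 2833/7921 = 0.6423

0.6423


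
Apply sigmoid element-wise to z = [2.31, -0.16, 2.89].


σ(2.31) = 1/(1+e^-2.31) = 0.9097
σ(-0.16) = 1/(1+e^0.16) = 0.4601
σ(2.89) = 1/(1+e^-2.89) = 0.9473
result = [0.9097, 0.4601, 0.9473]

[0.9097, 0.4601, 0.9473]


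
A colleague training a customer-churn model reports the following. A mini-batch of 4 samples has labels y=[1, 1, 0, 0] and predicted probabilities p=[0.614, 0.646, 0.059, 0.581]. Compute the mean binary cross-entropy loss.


L[0] = -ln(0.614) = 0.4878
L[1] = -ln(0.646) = 0.437
L[2] = -ln(1-0.059) = -ln(0.941) = 0.0608
L[3] = -ln(1-0.581) = -ln(0.419) = 0.8699
mean = (0.4878 + 0.437 + 0.0608 + 0.8699)/4 = 0.4639

0.4639
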